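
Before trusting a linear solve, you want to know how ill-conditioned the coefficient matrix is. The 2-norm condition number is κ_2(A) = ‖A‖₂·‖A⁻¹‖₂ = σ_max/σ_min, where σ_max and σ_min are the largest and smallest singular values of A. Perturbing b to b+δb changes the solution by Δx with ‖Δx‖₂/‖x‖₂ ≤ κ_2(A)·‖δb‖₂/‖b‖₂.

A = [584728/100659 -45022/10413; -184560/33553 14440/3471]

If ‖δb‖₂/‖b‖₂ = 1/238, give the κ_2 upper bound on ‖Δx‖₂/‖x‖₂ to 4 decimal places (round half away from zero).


M = AᵀA = [771068224/12047841 -1734863504/36143523; -1734863504/36143523 3903602884/108430569]. tr(M)=10843216900/108430569, det(M)=16000000/108430569
λ_max, λ_min = (10843216900/108430569 ± √117568413184029610000/11757188293663761)/2 = 100, 160000/108430569
so κ_2 = √(100 / (160000/108430569)) = 260.3250
worst-case relative error ≤ 260.3250 × 1/238 = 1.0938

1.0938


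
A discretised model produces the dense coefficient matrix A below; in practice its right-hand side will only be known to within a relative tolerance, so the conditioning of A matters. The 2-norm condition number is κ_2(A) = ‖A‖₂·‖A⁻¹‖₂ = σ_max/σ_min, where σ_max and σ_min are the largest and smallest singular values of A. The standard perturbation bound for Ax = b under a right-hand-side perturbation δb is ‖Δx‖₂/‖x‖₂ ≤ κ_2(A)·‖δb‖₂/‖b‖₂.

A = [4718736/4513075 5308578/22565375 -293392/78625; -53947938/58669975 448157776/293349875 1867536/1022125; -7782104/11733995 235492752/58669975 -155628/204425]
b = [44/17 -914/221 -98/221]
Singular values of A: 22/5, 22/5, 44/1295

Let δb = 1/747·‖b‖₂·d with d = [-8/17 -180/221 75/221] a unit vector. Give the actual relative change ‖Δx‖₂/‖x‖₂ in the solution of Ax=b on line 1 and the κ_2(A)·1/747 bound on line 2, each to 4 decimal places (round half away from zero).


0.0033
0.1734

largest singular value 22/5, smallest 44/1295
κ_2(A) = (22/5) / (44/1295) = 129.5000
perturbation bound = 129.5000·1/747 = 0.1734
solve Ax = b  →  x = [55.4789 12.0169 15.6091]
‖b‖ = 4.8990, ‖x‖ = 58.8724
δb = ε·‖b‖·d = [-0.0031 -0.0053 0.0022]; solving A·Δx = δb gives ‖Δx‖ = 0.1930
dividing the unrounded norms, ‖Δx‖/‖x‖ = 0.0033
realised/bound (from unrounded values) ≈ 0.0189


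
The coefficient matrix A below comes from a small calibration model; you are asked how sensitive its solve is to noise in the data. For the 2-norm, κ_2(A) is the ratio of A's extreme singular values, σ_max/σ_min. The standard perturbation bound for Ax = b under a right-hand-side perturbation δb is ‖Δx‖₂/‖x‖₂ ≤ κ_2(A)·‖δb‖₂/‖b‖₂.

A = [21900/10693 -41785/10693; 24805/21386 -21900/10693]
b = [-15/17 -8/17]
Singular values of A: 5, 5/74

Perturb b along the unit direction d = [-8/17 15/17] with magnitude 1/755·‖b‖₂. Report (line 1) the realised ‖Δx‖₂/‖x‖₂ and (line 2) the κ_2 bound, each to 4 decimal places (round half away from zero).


0.0980
0.0980

σ_max = 5, σ_min = 5/74
condition number: 5 ÷ (5/74) = 74.0000
bound on ‖Δx‖/‖x‖: κ·ε = 74.0000·1/755 = 0.0980
solve Ax = b  →  x = [-0.0941 0.1765]
‖b‖₂ = 1.0000 and ‖x‖₂ = 0.2000
re-solving with b+δb shifts x by Δx of norm 0.0196
relative error = 0.0980
so the bound is sharp here: realised error equals the bound


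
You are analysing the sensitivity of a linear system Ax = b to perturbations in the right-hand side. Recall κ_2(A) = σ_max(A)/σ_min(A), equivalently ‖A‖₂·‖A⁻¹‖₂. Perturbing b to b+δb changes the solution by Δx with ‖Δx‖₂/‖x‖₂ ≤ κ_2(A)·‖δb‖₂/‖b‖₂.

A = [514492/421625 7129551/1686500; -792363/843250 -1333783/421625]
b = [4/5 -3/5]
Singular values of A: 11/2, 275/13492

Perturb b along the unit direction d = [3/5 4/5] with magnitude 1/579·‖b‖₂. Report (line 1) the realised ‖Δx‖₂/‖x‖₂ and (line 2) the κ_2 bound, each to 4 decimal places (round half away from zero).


from the listed singular values, σ₁ = 11/2, σ_n = 275/13492
κ_2(A) = (11/2) / (275/13492) = 269.8400
bound on ‖Δx‖/‖x‖: κ·ε = 269.8400·1/579 = 0.4660
solve Ax = b  →  x = [0.0509 0.1745]
2-norm of b is 1.0000; of x, 0.1818
re-solving with b+δb shifts x by Δx of norm 0.0847
relative error = 0.4660
tightness: 0.4660 against a bound of 0.4660; the bound is attained (ratio 1)

0.4660
0.4660


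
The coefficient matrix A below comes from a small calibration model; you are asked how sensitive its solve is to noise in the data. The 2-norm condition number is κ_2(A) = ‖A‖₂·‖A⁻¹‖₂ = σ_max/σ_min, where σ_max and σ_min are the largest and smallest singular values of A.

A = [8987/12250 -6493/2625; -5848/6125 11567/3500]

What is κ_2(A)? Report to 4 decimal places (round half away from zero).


294.0000

AᵀA = [43512517/30012500 -31963663/6431250; -31963663/6431250 375740837/22050000]; tr = 159822013/8643600, det = 3418801/864360000
eigenvalues of AᵀA: λ = (tr ± √(tr²−4·det))/2 = 1849/100, 1849/8643600
so κ_2 = √((1849/100) / (1849/8643600)) = 294.0000


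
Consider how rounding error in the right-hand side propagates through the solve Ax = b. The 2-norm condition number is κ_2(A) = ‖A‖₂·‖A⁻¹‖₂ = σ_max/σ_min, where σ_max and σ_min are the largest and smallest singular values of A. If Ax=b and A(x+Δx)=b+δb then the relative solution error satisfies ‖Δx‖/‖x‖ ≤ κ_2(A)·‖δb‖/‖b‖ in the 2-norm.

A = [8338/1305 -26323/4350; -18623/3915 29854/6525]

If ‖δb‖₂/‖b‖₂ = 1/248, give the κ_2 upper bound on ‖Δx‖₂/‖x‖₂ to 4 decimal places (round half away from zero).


AᵀA = [38900653/613089 -61745453/1021815; -61745453/1021815 392045929/6812100]; tr = 8821021/72900, det = 14641/72900
eigenvalues of AᵀA: λ = (tr ± √(tr²−4·det))/2 = 121, 121/72900
κ_2(A) = √(λ_max/λ_min) = √(121 / (121/72900)) = 270.0000
bound on ‖Δx‖/‖x‖: κ·ε = 270.0000·1/248 = 1.0887

1.0887


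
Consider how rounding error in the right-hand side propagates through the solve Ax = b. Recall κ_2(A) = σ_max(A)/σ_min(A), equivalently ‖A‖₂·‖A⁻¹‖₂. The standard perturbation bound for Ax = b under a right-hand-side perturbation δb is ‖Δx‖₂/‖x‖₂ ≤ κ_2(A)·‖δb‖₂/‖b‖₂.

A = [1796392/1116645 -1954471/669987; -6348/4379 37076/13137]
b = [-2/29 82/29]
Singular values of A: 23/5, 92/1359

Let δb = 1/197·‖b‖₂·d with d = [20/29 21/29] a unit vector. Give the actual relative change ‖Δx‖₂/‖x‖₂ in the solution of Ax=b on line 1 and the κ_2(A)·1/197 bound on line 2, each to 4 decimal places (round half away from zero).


0.0072
0.3449

σ_max = 23/5, σ_min = 92/1359
κ_2(A) = (23/5) / (92/1359) = 67.9500
worst-case relative error ≤ 67.9500 × 1/197 = 0.3449
solve Ax = b  →  x = [25.8632 14.2864]
‖b‖ = 2.8284, ‖x‖ = 29.5467
δb = ε·‖b‖·d = [0.0099 0.0104]; solving A·Δx = δb gives ‖Δx‖ = 0.2121
dividing the unrounded norms, ‖Δx‖/‖x‖ = 0.0072
tightness: 0.0072 against a bound of 0.3449 (unrounded ratio ≈ 0.0208)


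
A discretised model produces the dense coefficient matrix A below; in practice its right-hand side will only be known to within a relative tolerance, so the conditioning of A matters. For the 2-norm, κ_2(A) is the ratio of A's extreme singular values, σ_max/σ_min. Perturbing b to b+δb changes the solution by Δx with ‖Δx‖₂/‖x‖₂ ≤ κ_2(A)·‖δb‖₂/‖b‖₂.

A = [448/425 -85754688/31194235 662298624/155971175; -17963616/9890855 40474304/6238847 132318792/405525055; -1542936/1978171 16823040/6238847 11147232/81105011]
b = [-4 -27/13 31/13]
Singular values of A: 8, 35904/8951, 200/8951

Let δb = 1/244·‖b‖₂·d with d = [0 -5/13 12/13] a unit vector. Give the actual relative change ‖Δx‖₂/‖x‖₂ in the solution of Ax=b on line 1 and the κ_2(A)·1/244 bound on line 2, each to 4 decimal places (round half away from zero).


0.0070
1.4674

largest singular value 8, smallest 200/8951
κ = σ_max/σ_min = 8/(200/8951) = 358.0400
perturbation bound = 358.0400·1/244 = 1.4674
solve Ax = b  →  x = [-128.9294 -36.7791 7.2532]
‖b‖₂ = 5.0990 and ‖x‖₂ = 134.2688
re-solving with b+δb shifts x by Δx of norm 0.9353
relative error = 0.0070
so the bound overstates the realised error by a factor of ≈ 210.6582 (computed from the unrounded values)


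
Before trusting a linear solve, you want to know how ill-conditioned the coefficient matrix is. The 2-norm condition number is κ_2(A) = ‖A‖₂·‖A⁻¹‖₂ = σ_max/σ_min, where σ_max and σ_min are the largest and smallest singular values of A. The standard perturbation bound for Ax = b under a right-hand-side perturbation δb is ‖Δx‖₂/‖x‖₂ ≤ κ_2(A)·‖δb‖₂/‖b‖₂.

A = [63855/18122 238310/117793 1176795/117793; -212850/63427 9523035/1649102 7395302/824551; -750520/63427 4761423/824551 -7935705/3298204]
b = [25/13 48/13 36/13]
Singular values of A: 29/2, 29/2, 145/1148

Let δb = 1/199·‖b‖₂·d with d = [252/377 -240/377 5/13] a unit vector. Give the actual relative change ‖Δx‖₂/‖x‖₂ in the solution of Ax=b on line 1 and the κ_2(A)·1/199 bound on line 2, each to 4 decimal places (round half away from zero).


0.5769
0.5769

largest singular value 29/2, smallest 145/1148
κ_2(A) = (29/2) / (145/1148) = 114.8000
worst-case relative error ≤ 114.8000 × 1/199 = 0.5769
solve Ax = b  →  x = [-0.1826 0.1960 0.2172]
‖b‖ = 5.0000, ‖x‖ = 0.3448
δb = ε·‖b‖·d = [0.0168 -0.0160 0.0097]; solving A·Δx = δb gives ‖Δx‖ = 0.1989
relative error = 0.5769
so the bound is sharp here: realised error equals the bound


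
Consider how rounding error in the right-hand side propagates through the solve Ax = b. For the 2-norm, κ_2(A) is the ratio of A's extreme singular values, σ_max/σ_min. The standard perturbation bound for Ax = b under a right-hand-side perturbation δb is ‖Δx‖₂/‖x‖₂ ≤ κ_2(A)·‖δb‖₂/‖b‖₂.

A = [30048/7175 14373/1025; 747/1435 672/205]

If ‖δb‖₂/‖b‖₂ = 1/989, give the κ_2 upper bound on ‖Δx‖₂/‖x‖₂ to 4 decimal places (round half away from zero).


M = AᵀA = [545409/30625 264384/4375; 264384/4375 129609/625]. tr(M)=11034/49, det(M)=2025/49
λ_max, λ_min = (11034/49 ± √121352256/2401)/2 = 225, 9/49
κ_2(A) = √(λ_max/λ_min) = √(225 / (9/49)) = 35.0000
perturbation bound = 35.0000·1/989 = 0.0354

0.0354


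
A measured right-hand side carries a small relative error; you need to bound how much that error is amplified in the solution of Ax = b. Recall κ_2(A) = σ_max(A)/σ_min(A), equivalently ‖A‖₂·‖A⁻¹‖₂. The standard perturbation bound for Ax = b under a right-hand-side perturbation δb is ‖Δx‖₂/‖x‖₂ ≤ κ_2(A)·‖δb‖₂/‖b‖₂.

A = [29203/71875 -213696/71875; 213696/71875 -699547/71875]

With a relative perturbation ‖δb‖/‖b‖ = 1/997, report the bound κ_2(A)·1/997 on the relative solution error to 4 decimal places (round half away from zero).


0.0231

form AᵀA = [74430073/8265625 -249169536/8265625; -249169536/8265625 856051177/8265625] with trace 297754/2645 and determinant 7890481/330625
eigenvalues of AᵀA: λ = (tr ± √(tr²−4·det))/2 = 2809/25, 2809/13225
κ_2(A) = √(λ_max/λ_min) = √((2809/25) / (2809/13225)) = 23.0000
perturbation bound = 23.0000·1/997 = 0.0231


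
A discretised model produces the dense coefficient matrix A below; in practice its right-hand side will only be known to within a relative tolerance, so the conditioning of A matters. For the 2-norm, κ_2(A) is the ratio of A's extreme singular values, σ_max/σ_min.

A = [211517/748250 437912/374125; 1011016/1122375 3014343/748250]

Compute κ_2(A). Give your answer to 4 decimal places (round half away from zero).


M = AᵀA = [7186029409/8062244100 35471216/8958049; 35471216/8958049 15765330241/895804900]. tr(M)=44340869/2398050, det(M)=3418801/479610000
λ_max, λ_min = (44340869/2398050 ± √19659486945604/57506438025)/2 = 1849/100, 1849/4796100
so κ_2 = √((1849/100) / (1849/4796100)) = 219.0000

219.0000


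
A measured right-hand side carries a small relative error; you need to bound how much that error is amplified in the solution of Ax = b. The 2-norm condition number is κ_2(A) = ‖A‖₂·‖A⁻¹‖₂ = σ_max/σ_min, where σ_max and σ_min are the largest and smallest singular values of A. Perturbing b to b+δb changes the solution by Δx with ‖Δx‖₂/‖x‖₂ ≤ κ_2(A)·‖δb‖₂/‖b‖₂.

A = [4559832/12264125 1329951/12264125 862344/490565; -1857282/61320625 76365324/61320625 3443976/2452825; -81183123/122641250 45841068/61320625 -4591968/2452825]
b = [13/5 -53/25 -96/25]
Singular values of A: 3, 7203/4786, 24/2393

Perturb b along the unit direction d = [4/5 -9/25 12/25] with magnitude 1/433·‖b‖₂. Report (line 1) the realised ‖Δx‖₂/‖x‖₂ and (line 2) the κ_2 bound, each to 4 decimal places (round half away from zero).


0.0118
0.6908

σ_max = 3, σ_min = 24/2393
κ = σ_max/σ_min = 3/(24/2393) = 299.1250
perturbation bound = 299.1250·1/433 = 0.6908
solve Ax = b  →  x = [-92.4305 -29.7274 22.8628]
2-norm of b is 5.0990; of x, 99.7488
Δx = A⁻¹·δb where δb = 1/433·5.0990·d; ‖Δx‖ = 1.1742
realised ‖Δx‖/‖x‖ = 0.0118
realised/bound (from unrounded values) ≈ 0.0170


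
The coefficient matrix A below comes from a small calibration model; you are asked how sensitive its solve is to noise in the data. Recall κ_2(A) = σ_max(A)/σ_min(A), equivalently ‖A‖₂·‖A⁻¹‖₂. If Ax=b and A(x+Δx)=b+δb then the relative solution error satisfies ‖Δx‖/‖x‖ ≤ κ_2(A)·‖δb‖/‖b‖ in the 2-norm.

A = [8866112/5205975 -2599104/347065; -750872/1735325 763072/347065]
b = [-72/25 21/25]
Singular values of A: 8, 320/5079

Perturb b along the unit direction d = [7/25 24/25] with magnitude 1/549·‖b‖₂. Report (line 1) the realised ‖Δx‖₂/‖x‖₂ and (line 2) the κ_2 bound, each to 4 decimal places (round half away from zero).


from the listed singular values, σ₁ = 8, σ_n = 320/5079
condition number: 8 ÷ (320/5079) = 126.9750
bound on ‖Δx‖/‖x‖: κ·ε = 126.9750·1/549 = 0.2313
solve Ax = b  →  x = [-0.0823 0.3659]
‖b‖₂ = 3.0000 and ‖x‖₂ = 0.3750
re-solving with b+δb shifts x by Δx of norm 0.0867
realised ‖Δx‖/‖x‖ = 0.2313
so the bound is sharp here: realised error equals the bound

0.2313
0.2313


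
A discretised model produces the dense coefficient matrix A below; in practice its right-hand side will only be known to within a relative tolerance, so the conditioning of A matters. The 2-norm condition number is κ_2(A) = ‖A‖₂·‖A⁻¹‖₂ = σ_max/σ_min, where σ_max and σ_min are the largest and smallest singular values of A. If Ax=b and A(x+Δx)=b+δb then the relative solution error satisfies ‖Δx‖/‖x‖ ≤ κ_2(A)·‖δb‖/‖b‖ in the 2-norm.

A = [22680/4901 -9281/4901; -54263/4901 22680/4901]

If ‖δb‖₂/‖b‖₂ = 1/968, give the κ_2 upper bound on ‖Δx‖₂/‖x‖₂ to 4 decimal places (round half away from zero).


0.3895

AᵀA = [20466601/142129 -8527680/142129; -8527680/142129 3553369/142129]; tr = 142130/841, det = 169/841
solving λ² − 142130/841·λ + 169/841 = 0 gives λ = 169, 1/841
σ_max=√169=13, σ_min=√(1/841)=(1/29) → κ = 377.0000
κ_2(A)·‖δb‖/‖b‖ = 0.3895


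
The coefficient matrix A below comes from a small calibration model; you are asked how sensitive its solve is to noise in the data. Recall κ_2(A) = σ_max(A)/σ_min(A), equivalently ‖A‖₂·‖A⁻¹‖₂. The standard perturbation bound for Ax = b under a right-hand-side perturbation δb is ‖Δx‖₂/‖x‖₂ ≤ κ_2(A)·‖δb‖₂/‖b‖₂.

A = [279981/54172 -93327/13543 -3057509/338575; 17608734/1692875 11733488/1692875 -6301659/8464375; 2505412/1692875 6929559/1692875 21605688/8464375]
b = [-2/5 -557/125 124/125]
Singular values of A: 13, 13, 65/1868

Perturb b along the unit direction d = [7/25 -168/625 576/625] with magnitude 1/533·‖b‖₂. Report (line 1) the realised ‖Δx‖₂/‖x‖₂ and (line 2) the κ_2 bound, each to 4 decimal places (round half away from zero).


from the listed singular values, σ₁ = 13, σ_n = 65/1868
κ = σ_max/σ_min = 13/(65/1868) = 373.6000
κ_2(A)·‖δb‖/‖b‖ = 0.7009
solve Ax = b  →  x = [24.6947 -33.4392 39.6950]
‖b‖₂ = 4.5826 and ‖x‖₂ = 57.4778
with δb = [0.0024 -0.0023 0.0079], A·Δx = δb → ‖Δx‖ = 0.2471
realised ‖Δx‖/‖x‖ = 0.0043
realised/bound (from unrounded values) ≈ 0.0061

0.0043
0.7009


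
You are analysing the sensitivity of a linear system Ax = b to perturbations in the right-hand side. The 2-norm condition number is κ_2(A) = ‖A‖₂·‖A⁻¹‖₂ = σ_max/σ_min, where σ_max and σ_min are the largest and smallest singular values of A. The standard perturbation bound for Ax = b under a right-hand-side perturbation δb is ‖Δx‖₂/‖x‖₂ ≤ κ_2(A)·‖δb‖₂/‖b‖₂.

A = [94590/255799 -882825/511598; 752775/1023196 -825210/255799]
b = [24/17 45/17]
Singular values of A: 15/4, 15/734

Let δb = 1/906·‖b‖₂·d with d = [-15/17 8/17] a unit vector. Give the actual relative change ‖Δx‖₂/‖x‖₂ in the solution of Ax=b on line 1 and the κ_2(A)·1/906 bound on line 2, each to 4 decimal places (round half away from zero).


from the listed singular values, σ₁ = 15/4, σ_n = 15/734
condition number: (15/4) ÷ (15/734) = 183.5000
bound on ‖Δx‖/‖x‖: κ·ε = 183.5000·1/906 = 0.2025
solve Ax = b  →  x = [0.1756 -0.7805]
2-norm of b is 3.0000; of x, 0.8000
Δx = A⁻¹·δb where δb = 1/906·3.0000·d; ‖Δx‖ = 0.1620
relative error = 0.2025
so the bound is sharp here: realised error equals the bound

0.2025
0.2025


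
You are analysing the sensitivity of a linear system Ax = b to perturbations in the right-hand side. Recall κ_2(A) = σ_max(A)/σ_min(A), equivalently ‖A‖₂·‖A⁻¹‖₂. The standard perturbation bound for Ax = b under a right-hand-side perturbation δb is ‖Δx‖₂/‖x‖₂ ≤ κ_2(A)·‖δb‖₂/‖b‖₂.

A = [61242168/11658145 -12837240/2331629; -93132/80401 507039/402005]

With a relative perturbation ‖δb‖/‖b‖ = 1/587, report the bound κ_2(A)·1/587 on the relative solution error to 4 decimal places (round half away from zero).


0.4176

M = AᵀA = [2339657905104/80852079025 -491310968148/16170415805; -491310968148/16170415805 2579464449081/80852079025]. tr(M)=1169826957/19227605, det(M)=148060224/2403450625
solving λ² − 1169826957/19227605·λ + 148060224/2403450625 = 0 gives λ = 1521/25, 97344/96138025
so κ_2 = √((1521/25) / (97344/96138025)) = 245.1250
worst-case relative error ≤ 245.1250 × 1/587 = 0.4176


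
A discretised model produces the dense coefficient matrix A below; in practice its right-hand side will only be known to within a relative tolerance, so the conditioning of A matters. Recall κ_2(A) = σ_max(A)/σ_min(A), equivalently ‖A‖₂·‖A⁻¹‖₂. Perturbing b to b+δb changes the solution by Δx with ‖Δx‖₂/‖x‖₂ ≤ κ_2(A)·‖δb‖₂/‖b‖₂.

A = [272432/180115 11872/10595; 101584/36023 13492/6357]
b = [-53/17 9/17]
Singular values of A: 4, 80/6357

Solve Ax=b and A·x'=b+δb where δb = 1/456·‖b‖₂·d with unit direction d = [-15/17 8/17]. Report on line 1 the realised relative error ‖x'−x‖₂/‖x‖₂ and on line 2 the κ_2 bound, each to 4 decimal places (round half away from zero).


σ_max = 4, σ_min = 80/6357
κ_2(A) = 4 / (80/6357) = 317.8500
perturbation bound = 317.8500·1/456 = 0.6970
solve Ax = b  →  x = [-143.2325 190.5600]
‖b‖₂ = 3.1623 and ‖x‖₂ = 238.3876
δb = ε·‖b‖·d = [-0.0061 0.0033]; solving A·Δx = δb gives ‖Δx‖ = 0.5511
dividing the unrounded norms, ‖Δx‖/‖x‖ = 0.0023
realised/bound (from unrounded values) ≈ 0.0033

0.0023
0.6970


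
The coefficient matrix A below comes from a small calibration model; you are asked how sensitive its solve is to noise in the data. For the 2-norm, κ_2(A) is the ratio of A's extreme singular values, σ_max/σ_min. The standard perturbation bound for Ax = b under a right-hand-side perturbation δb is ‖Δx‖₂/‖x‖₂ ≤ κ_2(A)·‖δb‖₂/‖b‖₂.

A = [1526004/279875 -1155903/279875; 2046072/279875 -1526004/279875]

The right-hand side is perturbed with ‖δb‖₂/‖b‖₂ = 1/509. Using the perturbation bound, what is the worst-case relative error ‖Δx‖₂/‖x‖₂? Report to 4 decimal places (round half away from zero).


0.5499

M = AᵀA = [260603953488/3133200625 -195449066316/3133200625; -195449066316/3133200625 146591998137/3133200625]. tr(M)=3257567613/25065605, det(M)=675584064/3133200625
char-poly roots: 3249/25 and 207936/125328025
κ = σ_max/σ_min = (57/5)/(456/11195) = 279.8750
bound on ‖Δx‖/‖x‖: κ·ε = 279.8750·1/509 = 0.5499


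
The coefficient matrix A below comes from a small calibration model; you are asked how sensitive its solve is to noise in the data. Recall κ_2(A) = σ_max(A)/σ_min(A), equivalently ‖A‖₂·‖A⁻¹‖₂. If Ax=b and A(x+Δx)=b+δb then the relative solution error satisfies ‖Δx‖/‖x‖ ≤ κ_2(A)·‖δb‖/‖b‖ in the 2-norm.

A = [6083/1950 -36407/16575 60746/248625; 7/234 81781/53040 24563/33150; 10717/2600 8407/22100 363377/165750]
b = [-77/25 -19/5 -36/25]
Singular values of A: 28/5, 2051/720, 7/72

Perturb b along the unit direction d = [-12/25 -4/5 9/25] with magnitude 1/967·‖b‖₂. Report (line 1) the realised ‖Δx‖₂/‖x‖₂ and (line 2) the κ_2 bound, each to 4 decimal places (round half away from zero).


0.0013
0.0596

from the listed singular values, σ₁ = 28/5, σ_n = 7/72
condition number: (28/5) ÷ (7/72) = 57.6000
worst-case relative error ≤ 57.6000 × 1/967 = 0.0596
solve Ax = b  →  x = [-16.3187 -18.0848 33.1630]
2-norm of b is 5.0990; of x, 41.1478
Δx = A⁻¹·δb where δb = 1/967·5.0990·d; ‖Δx‖ = 0.0542
dividing the unrounded norms, ‖Δx‖/‖x‖ = 0.0013
tightness: 0.0013 against a bound of 0.0596 (unrounded ratio ≈ 0.0221)


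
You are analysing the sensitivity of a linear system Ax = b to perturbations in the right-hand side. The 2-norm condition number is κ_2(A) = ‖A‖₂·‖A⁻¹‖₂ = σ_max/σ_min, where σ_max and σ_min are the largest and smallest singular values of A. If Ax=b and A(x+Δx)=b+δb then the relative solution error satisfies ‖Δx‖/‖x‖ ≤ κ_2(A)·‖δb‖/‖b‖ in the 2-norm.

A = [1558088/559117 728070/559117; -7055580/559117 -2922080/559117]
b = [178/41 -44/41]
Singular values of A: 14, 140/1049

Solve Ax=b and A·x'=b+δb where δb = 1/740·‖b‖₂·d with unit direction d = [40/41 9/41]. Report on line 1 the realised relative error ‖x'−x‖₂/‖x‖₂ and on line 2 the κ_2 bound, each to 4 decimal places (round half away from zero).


0.0015
0.1418

from the listed singular values, σ₁ = 14, σ_n = 140/1049
κ = σ_max/σ_min = 14/(140/1049) = 104.9000
bound on ‖Δx‖/‖x‖: κ·ε = 104.9000·1/740 = 0.1418
solve Ax = b  →  x = [-11.3956 27.7209]
2-norm of b is 4.4721; of x, 29.9718
Δx = A⁻¹·δb where δb = 1/740·4.4721·d; ‖Δx‖ = 0.0453
realised ‖Δx‖/‖x‖ = 0.0015
realised/bound (from unrounded values) ≈ 0.0107


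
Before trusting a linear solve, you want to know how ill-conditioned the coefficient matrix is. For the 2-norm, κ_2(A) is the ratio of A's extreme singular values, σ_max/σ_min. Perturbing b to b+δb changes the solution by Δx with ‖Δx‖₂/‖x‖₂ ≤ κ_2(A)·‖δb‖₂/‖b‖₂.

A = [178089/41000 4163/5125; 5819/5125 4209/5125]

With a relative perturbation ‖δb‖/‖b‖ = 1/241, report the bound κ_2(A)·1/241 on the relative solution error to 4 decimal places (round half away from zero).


form AᵀA = [54212449/2689600 299943/67240; 299943/67240 56074/42025] with trace 6877/320 and determinant 279841/40000
solving λ² − 6877/320·λ + 279841/40000 = 0 gives λ = 529/25, 529/1600
κ_2(A) = √(λ_max/λ_min) = √((529/25) / (529/1600)) = 8.0000
worst-case relative error ≤ 8.0000 × 1/241 = 0.0332

0.0332


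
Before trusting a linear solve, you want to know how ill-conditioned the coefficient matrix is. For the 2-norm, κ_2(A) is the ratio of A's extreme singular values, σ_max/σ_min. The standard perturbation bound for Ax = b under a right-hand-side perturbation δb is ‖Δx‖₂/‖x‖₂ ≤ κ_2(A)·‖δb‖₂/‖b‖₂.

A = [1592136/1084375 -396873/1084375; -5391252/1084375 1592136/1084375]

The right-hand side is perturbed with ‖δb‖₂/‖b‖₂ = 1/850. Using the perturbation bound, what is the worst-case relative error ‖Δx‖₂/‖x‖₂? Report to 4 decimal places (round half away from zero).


0.1021

AᵀA = [50560792272/1881390625 -14744771496/1881390625; -14744771496/1881390625 4307848353/1881390625]; tr = 3511593/120409, det = 8503056/75255625
char-poly roots: 729/25 and 11664/3010225
κ_2(A) = √(λ_max/λ_min) = √((729/25) / (11664/3010225)) = 86.7500
worst-case relative error ≤ 86.7500 × 1/850 = 0.1021


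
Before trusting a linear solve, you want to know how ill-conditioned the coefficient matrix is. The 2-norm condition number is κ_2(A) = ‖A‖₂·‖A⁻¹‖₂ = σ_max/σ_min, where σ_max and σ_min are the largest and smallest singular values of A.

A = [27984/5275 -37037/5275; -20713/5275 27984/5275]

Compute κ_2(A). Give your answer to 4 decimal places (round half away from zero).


211.0000

M = AᵀA = [9697061/222605 -12928608/222605; -12928608/222605 17238749/222605]. tr(M)=5387162/44521, det(M)=14641/44521
solving λ² − 5387162/44521·λ + 14641/44521 = 0 gives λ = 121, 121/44521
κ = σ_max/σ_min = 11/(11/211) = 211.0000


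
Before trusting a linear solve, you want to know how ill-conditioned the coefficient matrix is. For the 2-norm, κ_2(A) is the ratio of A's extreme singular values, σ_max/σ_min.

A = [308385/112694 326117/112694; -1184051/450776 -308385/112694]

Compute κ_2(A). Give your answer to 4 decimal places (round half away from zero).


268.0000

AᵀA = [3476334961/241615936 912511215/60403984; 912511215/60403984 119770277/7550498]; tr = 8690825/287296, det = 14641/1149184
char-poly roots: 121/4 and 121/287296
κ_2(A) = √(λ_max/λ_min) = √((121/4) / (121/287296)) = 268.0000


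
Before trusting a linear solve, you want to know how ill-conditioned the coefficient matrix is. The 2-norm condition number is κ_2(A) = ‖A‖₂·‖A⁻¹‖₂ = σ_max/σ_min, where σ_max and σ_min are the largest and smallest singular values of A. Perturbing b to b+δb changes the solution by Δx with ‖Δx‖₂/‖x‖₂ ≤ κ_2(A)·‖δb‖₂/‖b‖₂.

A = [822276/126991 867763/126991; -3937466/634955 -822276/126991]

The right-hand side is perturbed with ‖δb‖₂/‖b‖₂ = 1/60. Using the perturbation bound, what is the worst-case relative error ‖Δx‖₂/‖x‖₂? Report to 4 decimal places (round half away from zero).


M = AᵀA = [38533988116/479391025 8092018116/95878205; 8092018116/95878205 1699346545/19175641]. tr(M)=96334901/570025, det(M)=114244/570025
char-poly roots: 169 and 676/570025
κ = σ_max/σ_min = 13/(26/755) = 377.5000
worst-case relative error ≤ 377.5000 × 1/60 = 6.2917

6.2917


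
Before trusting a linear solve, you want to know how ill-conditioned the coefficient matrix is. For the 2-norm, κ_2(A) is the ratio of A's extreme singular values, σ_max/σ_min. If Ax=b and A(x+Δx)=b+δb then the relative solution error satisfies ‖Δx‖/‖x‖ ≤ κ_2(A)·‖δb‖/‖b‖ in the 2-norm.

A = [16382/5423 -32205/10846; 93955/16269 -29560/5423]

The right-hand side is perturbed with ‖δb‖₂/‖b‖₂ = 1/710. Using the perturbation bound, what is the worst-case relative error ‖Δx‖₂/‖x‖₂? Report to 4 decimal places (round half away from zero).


0.1673

AᵀA = [38902669/915849 -12348385/305283; -12348385/305283 15682825/407044]; tr = 352861/4356, det = 225/484
eigenvalues of AᵀA: λ = (tr ± √(tr²−4·det))/2 = 81, 25/4356
σ_max=√81=9, σ_min=√(25/4356)=(5/66) → κ = 118.8000
perturbation bound = 118.8000·1/710 = 0.1673


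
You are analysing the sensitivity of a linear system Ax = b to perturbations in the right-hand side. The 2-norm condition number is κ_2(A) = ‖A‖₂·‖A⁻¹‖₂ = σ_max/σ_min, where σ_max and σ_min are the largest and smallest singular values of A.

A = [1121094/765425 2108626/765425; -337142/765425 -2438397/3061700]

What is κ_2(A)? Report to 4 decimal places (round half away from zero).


225.1250

form AᵀA = [2192826376/937400689 8222366295/1874801378; 8222366295/1874801378 123338620249/14998411024] with trace 548179385/51897616 and determinant 28561/12974404
eigenvalues of AᵀA: λ = (tr ± √(tr²−4·det))/2 = 169/16, 676/3243601
κ = σ_max/σ_min = (13/4)/(26/1801) = 225.1250


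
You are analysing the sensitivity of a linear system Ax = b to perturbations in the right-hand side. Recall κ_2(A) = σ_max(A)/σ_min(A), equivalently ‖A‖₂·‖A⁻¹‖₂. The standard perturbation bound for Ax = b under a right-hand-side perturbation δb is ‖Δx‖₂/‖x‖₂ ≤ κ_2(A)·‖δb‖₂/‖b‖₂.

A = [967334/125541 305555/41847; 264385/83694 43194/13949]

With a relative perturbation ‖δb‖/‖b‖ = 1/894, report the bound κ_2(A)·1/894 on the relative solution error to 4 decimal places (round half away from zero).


M = AᵀA = [25870030321/373030596 2053035775/31085883; 2053035775/31085883 651806821/10361961]. tr(M)=58662397/443556, det(M)=279841/443556
eigenvalues of AᵀA: λ = (tr ± √(tr²−4·det))/2 = 529/4, 529/110889
so κ_2 = √((529/4) / (529/110889)) = 166.5000
bound on ‖Δx‖/‖x‖: κ·ε = 166.5000·1/894 = 0.1862

0.1862


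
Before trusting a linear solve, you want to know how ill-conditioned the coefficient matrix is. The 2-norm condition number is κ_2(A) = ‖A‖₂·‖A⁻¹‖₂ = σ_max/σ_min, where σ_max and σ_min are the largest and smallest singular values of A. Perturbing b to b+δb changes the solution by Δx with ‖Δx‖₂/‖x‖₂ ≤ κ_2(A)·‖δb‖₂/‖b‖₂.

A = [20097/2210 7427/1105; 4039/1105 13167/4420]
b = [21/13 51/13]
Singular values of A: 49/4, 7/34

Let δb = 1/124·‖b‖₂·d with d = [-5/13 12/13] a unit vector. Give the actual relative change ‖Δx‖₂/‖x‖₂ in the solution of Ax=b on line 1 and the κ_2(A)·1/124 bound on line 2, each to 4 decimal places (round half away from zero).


0.0114
0.4798

largest singular value 49/4, smallest 7/34
κ_2(A) = (49/4) / (7/34) = 59.5000
bound on ‖Δx‖/‖x‖: κ·ε = 59.5000·1/124 = 0.4798
solve Ax = b  →  x = [-8.5469 11.8041]
‖b‖ = 4.2426, ‖x‖ = 14.5735
with δb = [-0.0132 0.0316], A·Δx = δb → ‖Δx‖ = 0.1662
realised ‖Δx‖/‖x‖ = 0.0114
realised/bound (from unrounded values) ≈ 0.0238


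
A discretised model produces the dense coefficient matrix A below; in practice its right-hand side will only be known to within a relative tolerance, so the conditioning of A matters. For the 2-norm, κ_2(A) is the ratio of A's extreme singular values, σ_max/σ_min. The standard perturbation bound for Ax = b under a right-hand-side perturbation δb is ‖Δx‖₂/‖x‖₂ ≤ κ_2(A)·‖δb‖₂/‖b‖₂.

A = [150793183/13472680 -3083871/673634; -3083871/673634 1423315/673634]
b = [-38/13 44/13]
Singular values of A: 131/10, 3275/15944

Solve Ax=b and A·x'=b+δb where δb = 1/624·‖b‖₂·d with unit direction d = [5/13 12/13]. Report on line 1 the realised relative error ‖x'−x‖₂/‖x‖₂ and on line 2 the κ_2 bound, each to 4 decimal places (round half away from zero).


0.0036
0.1022

σ_max = 131/10, σ_min = 3275/15944
κ = σ_max/σ_min = (131/10)/(3275/15944) = 63.7760
bound on ‖Δx‖/‖x‖: κ·ε = 63.7760·1/624 = 0.1022
solve Ax = b  →  x = [3.4631 9.1052]
‖b‖ = 4.4721, ‖x‖ = 9.7416
re-solving with b+δb shifts x by Δx of norm 0.0349
relative error = 0.0036
tightness: 0.0036 against a bound of 0.1022 (unrounded ratio ≈ 0.0350)


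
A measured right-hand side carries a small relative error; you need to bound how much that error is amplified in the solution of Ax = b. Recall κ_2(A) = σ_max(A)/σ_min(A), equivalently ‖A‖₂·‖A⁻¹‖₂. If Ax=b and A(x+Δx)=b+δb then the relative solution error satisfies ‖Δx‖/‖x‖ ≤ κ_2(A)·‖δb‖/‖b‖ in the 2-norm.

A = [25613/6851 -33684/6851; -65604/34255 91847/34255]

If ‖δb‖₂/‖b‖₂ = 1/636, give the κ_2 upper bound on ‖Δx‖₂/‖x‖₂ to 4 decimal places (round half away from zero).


AᵀA = [71641969/4060225 -95481792/4060225; -95481792/4060225 127339681/4060225]; tr = 7959266/162409, det = 60025/162409
solving λ² − 7959266/162409·λ + 60025/162409 = 0 gives λ = 49, 1225/162409
κ_2(A) = √(λ_max/λ_min) = √(49 / (1225/162409)) = 80.6000
bound on ‖Δx‖/‖x‖: κ·ε = 80.6000·1/636 = 0.1267

0.1267


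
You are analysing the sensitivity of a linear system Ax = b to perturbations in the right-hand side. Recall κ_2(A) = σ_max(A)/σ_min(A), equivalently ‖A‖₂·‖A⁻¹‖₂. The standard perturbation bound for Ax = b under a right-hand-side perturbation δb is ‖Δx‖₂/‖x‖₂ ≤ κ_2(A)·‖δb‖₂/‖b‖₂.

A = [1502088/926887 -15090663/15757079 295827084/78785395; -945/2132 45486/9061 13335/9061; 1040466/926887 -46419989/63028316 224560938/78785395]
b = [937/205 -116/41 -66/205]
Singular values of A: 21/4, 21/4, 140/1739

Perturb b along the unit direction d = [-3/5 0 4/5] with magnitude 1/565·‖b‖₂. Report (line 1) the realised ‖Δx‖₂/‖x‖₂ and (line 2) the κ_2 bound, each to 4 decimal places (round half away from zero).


largest singular value 21/4, smallest 140/1739
condition number: (21/4) ÷ (140/1739) = 65.2125
worst-case relative error ≤ 65.2125 × 1/565 = 0.1154
solve Ax = b  →  x = [34.6908 6.0776 -12.2050]
2-norm of b is 5.3852; of x, 37.2740
with δb = [-0.0057 0.0000 0.0076], A·Δx = δb → ‖Δx‖ = 0.1184
relative error = 0.0032
tightness: 0.0032 against a bound of 0.1154 (unrounded ratio ≈ 0.0275)

0.0032
0.1154


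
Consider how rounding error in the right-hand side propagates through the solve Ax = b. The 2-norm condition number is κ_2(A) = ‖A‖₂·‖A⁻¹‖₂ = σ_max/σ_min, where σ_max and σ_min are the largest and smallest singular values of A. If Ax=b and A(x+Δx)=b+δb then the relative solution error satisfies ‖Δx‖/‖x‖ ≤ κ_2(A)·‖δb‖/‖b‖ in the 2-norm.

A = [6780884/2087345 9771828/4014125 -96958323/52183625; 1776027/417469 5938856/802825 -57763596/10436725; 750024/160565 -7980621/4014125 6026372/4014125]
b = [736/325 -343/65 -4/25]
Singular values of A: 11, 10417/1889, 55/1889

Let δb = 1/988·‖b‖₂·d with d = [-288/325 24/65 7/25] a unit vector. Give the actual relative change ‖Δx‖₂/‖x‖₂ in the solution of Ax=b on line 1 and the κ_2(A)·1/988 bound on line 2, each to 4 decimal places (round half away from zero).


0.0015
0.3824

from the listed singular values, σ₁ = 11, σ_n = 55/1889
condition number: 11 ÷ (55/1889) = 377.8000
κ_2(A)·‖δb‖/‖b‖ = 0.3824
solve Ax = b  →  x = [-0.0111 -82.7540 -109.6617]
‖b‖ = 5.7446, ‖x‖ = 137.3824
Δx = A⁻¹·δb where δb = 1/988·5.7446·d; ‖Δx‖ = 0.1997
relative error = 0.0015
tightness: 0.0015 against a bound of 0.3824 (unrounded ratio ≈ 0.0038)


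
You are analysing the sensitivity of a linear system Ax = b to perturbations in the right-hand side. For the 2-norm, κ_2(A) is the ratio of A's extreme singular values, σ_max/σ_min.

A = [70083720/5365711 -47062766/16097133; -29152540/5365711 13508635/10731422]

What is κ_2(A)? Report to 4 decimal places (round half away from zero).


AᵀA = [34092298210000/170360086009 -7670710548410/170360086009; -7670710548410/170360086009 62141803256521/6132963096324]; tr = 767081819641/3648401604, det = 282912400/912100401
solving λ² − 767081819641/3648401604·λ + 282912400/912100401 = 0 gives λ = 841/4, 1345600/912100401
κ = σ_max/σ_min = (29/2)/(1160/30201) = 377.5125

377.5125


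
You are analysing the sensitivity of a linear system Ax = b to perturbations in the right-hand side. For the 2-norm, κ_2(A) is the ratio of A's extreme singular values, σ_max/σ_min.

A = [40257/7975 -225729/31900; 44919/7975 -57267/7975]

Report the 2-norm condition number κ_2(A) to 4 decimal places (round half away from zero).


44.0000

M = AᵀA = [865242/15125 -4608009/60500; -4608009/60500 24595893/242000]. tr(M)=7687953/48400, det(M)=15752961/1210000
λ_max, λ_min = (7687953/48400 ± √2359305216009/93702400)/2 = 3969/25, 3969/48400
κ_2(A) = √(λ_max/λ_min) = √((3969/25) / (3969/48400)) = 44.0000


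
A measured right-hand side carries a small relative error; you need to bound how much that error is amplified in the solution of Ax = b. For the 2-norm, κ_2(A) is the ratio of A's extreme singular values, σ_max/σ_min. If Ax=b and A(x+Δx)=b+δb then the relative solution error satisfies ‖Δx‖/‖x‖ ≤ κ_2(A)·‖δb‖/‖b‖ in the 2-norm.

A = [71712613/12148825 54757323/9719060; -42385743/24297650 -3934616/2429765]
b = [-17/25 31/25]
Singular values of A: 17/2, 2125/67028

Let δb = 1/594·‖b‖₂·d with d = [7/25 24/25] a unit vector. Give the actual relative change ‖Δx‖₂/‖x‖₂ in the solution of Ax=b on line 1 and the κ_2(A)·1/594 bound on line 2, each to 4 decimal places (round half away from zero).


0.0024
0.4514

largest singular value 17/2, smallest 2125/67028
κ = σ_max/σ_min = (17/2)/(2125/67028) = 268.1120
bound on ‖Δx‖/‖x‖: κ·ε = 268.1120·1/594 = 0.4514
solve Ax = b  →  x = [-21.8387 22.7600]
‖b‖ = 1.4142, ‖x‖ = 31.5428
with δb = [0.0007 0.0023], A·Δx = δb → ‖Δx‖ = 0.0751
realised ‖Δx‖/‖x‖ = 0.0024
realised/bound (from unrounded values) ≈ 0.0053


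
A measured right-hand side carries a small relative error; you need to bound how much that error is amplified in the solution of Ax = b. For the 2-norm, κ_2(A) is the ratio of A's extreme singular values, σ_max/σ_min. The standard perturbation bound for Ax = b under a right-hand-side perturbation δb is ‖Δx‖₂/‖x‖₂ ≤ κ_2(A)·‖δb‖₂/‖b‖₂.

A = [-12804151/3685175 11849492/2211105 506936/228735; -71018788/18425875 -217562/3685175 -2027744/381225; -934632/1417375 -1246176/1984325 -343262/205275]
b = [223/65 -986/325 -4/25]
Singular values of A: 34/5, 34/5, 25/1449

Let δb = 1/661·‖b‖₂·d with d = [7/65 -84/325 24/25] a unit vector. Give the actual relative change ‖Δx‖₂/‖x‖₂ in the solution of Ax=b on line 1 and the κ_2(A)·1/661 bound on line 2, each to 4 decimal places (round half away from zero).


0.0069
0.5963

from the listed singular values, σ₁ = 34/5, σ_n = 25/1449
condition number: (34/5) ÷ (25/1449) = 394.1280
perturbation bound = 394.1280·1/661 = 0.5963
solve Ax = b  →  x = [-37.0357 -34.8659 27.7943]
‖b‖₂ = 4.5826 and ‖x‖₂ = 57.9637
δb = ε·‖b‖·d = [0.0007 -0.0018 0.0067]; solving A·Δx = δb gives ‖Δx‖ = 0.4018
realised ‖Δx‖/‖x‖ = 0.0069
so the bound overstates the realised error by a factor of ≈ 86.0113 (computed from the unrounded values)


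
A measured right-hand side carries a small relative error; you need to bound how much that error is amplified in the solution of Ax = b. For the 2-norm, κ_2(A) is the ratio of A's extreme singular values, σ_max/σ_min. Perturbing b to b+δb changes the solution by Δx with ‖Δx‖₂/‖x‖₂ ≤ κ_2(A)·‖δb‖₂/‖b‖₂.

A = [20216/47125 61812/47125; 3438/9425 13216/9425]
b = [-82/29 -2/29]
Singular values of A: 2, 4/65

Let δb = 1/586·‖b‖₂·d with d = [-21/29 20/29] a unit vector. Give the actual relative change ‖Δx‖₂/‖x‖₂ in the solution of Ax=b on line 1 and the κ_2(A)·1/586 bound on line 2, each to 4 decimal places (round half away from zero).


from the listed singular values, σ₁ = 2, σ_n = 4/65
κ = σ_max/σ_min = 2/(4/65) = 32.5000
κ_2(A)·‖δb‖/‖b‖ = 0.0555
solve Ax = b  →  x = [-31.4800 8.1400]
‖b‖ = 2.8284, ‖x‖ = 32.5154
re-solving with b+δb shifts x by Δx of norm 0.0784
dividing the unrounded norms, ‖Δx‖/‖x‖ = 0.0024
so the bound overstates the realised error by a factor of ≈ 22.9918 (computed from the unrounded values)

0.0024
0.0555
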